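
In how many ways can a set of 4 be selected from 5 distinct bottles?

C(5,4) = 5!/(4! x (5-4)!).

Final answer: C(5,4) = 5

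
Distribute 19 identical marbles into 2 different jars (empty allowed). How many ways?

Stars and bars: C(n+k-1, k-1) = C(20,1).

Final answer: C(20,1) = 20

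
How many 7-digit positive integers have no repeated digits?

First digit: 9 (not 0). Second: 9 (not first). Third: 8, etc.
Total: 9 x 9 x 8 x 7 x 6 x 5 x 4.

Final answer: 544320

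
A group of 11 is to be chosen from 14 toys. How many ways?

C(14,11) = 14!/(11! x 3!).

Final answer: \binom{14}{11} = 364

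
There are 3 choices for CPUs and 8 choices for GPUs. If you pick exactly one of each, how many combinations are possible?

By the multiplication principle: 3 x 8.

Final answer: 24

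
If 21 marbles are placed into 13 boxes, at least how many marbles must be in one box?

By the pigeonhole principle: ceiling(21/13).

Final answer: 2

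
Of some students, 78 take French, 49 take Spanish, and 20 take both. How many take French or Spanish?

|A union B| = |A| + |B| - |A intersect B| = 78 + 49 - 20.

Final answer: 107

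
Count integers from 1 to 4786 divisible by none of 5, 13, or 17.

|div by 5|=957, |div by 13|=368, |div by 17|=281.
|div by 5&13|=73, |div by 5&17|=56, |div by 13&17|=21, |div by all|=4.
By inclusion-exclusion, divisible by at least one: 957+368+281-73-56-21+4 = 1460.
Not divisible by any: 4786 - 1460.

Final answer: 3326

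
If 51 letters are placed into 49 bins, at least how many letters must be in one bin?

By the pigeonhole principle: ceiling(51/49).

Final answer: 2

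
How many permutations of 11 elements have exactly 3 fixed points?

Choose which 3 elements are fixed: C(11,3) = 165.
Derange the remaining 8 using D(j) = (j-1)(D(j-1) + D(j-2)), D(0)=1, D(1)=0: D(2)=1, D(3)=2, D(4)=9, D(5)=44, D(6)=265, D(7)=1854, D(8)=14833.
Total: 165 x 14833.

Final answer: C(11,3) D(8) = 2447445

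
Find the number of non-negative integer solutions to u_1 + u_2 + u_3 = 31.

Stars and bars with 31 stars and 2 bars:
C(31+3-1, 3-1) = C(33,2).

Final answer: C(33,2) = 528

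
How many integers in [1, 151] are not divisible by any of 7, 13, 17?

|div by 7|=21, |div by 13|=11, |div by 17|=8.
|div by 7&13|=1, |div by 7&17|=1, |div by 13&17|=0, |div by all|=0.
By inclusion-exclusion, divisible by at least one: 21+11+8-1-1-0+0 = 38.
Not divisible by any: 151 - 38.

Final answer: 113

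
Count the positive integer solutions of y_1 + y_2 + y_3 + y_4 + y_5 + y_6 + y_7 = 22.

Substitute y'_i = y_i - 1 (so y'_i >= 0). Then sum y'_i = 22 - 7 = 15.
Stars and bars: C(15+7-1, 7-1) = C(21,6).

Final answer: C(21,6) = 54264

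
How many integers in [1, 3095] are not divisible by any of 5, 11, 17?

|div by 5|=619, |div by 11|=281, |div by 17|=182.
|div by 5&11|=56, |div by 5&17|=36, |div by 11&17|=16, |div by all|=3.
By inclusion-exclusion, divisible by at least one: 619+281+182-56-36-16+3 = 977.
Not divisible by any: 3095 - 977.

Final answer: 2118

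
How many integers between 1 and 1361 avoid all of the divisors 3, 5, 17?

|div by 3|=453, |div by 5|=272, |div by 17|=80.
|div by 3&5|=90, |div by 3&17|=26, |div by 5&17|=16, |div by all|=5.
By inclusion-exclusion, divisible by at least one: 453+272+80-90-26-16+5 = 678.
Not divisible by any: 1361 - 678.

Final answer: 683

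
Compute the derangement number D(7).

D(n) = (n-1)(D(n-1) + D(n-2)), D(0)=1, D(1)=0.
Building up: D(2)=1, D(3)=2, D(4)=9, D(5)=44, D(6)=265.
D(7) = 6 x (D(6) + D(5)) = 6 x (265 + 44).

Final answer: D(7) = 1854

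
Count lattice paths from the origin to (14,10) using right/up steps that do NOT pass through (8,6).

Total paths to (14,10): C(24,10) = 1961256.
Paths through (8,6): C(14,6) x C(10,4) = 630630.
Avoiding (8,6): 1961256 - 630630.

Final answer: 1330626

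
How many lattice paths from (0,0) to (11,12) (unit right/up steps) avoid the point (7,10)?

Total paths to (11,12): C(23,12) = 1352078.
Paths through (7,10): C(17,10) x C(6,2) = 291720.
Avoiding (7,10): 1352078 - 291720.

Final answer: 1060358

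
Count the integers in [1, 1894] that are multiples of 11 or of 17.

Multiples of 11: 172. Multiples of 17: 111. Of both (lcm=187): 10.
By inclusion-exclusion: 172 + 111 - 10.

Final answer: 273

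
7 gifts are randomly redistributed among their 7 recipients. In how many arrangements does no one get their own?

D(n) = (n-1)(D(n-1) + D(n-2)), D(0)=1, D(1)=0.
D(2) = 1 x (0 + 1) = 1
D(3) = 2 x (1 + 0) = 2
D(4) = 3 x (2 + 1) = 9
D(5) = 4 x (9 + 2) = 44
D(6) = 5 x (44 + 9) = 265
D(7) = 6 x (D(6) + D(5)) = 6 x (265 + 44)

Final answer: D(7) = 1854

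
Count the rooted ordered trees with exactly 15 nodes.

This is a standard Catalan-number count: the answer is C_n. Here n = 15 - 1 = 14.
C_n = C(2n,n)/(n+1), so C_{14} = C(28,14)/15 = 40116600/15.

Final answer: C_{14} = 2674440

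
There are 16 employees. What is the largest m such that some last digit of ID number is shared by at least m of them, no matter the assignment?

There are 10 possible values for last digit of ID number. With 16 employees and 10 categories, by pigeonhole: ceiling(16/10).

Final answer: 2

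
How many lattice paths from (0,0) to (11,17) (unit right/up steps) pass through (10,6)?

Paths (0,0)->(10,6): C(16,6) = 8008.
Paths (10,6)->(11,17): C(12,11) = 12.
By multiplication principle: 8008 x 12.

Final answer: 96096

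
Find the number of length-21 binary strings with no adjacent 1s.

Classify by the final bit: ...0 gives a(n-1) strings, ...01 gives a(n-2) strings. Thus a(n) = a(n-1) + a(n-2) with a(1)=2, a(2)=3.
Computing successive values: a(1)=2, a(2)=3, a(3)=5, a(4)=8, a(5)=13, a(6)=21, a(7)=34, a(8)=55, a(9)=89, a(10)=144, a(11)=233, a(12)=377, a(13)=610, a(14)=987, a(15)=1597, a(16)=2584, a(17)=4181, a(18)=6765, a(19)=10946, a(20)=17711, a(21)=28657.

Final answer: 28657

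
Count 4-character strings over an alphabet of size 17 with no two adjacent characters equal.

First character: 17 choices. Each subsequent: 16 choices (must differ from the previous one).
Total: 17 x 16^3.

Final answer: 17 x 16^{3} = 69632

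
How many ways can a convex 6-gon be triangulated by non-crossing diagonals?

This is counted by the nth Catalan number C_n. Here n = 6 - 2 = 4.
C_n = C(2n,n)/(n+1), so C_{4} = C(8,4)/5 = 70/5.

Final answer: C_{4} = 14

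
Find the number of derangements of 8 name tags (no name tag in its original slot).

Use the recurrence D(n) = (n-1)(D(n-1) + D(n-2)) with D(0)=1, D(1)=0.
D(2) = 1 x (0 + 1) = 1
D(3) = 2 x (1 + 0) = 2
D(4) = 3 x (2 + 1) = 9
D(5) = 4 x (9 + 2) = 44
D(6) = 5 x (44 + 9) = 265
D(7) = 6 x (265 + 44) = 1854
D(8) = 7 x (D(7) + D(6)) = 7 x (1854 + 265)

Final answer: D(8) = 14833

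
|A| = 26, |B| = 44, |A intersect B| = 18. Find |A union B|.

|A union B| = |A| + |B| - |A intersect B| = 26 + 44 - 18.

Final answer: 52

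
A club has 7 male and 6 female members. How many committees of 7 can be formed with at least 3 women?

Sum over valid woman counts:
C(6,3)C(7,4) = 700
C(6,4)C(7,3) = 525
C(6,5)C(7,2) = 126
C(6,6)C(7,1) = 7
Total: 700 + 525 + 126 + 7.

Final answer: 1358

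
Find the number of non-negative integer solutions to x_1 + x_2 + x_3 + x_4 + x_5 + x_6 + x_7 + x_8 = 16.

Stars and bars with 16 stars and 7 bars:
C(16+8-1, 8-1) = C(23,7).

Final answer: C(23,7) = 245157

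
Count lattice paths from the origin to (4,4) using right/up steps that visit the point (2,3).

Paths (0,0)->(2,3): C(5,3) = 10.
Paths (2,3)->(4,4): C(3,1) = 3.
By multiplication principle: 10 x 3.

Final answer: 30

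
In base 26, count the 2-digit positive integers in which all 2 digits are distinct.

First digit: 25 (nonzero). Second: 25 (not first). Third: 24, etc.
Total: 25 x 25.

Final answer: 625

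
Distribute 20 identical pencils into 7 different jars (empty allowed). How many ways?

Stars and bars: C(n+k-1, k-1) = C(26,6).

Final answer: C(26,6) = 230230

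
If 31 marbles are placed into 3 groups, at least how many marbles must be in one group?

By the pigeonhole principle: ceiling(31/3).

Final answer: 11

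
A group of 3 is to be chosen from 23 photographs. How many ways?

C(23,3) = 23!/(3! x 20!).

Final answer: \binom{23}{3} = 1771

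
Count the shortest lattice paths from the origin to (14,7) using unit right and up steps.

Each path has 14 right steps and 7 up steps in some order (21 steps total).
Choose which 7 of the 21 steps are up: C(21,7).

Final answer: C(21,7) = 116280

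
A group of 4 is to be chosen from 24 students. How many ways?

C(24,4) = 24!/(4! x (24-4)!).

Final answer: C(24,4) = 10626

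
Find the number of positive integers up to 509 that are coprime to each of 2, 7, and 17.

|div by 2|=254, |div by 7|=72, |div by 17|=29.
|div by 2&7|=36, |div by 2&17|=14, |div by 7&17|=4, |div by all|=2.
By inclusion-exclusion, divisible by at least one: 254+72+29-36-14-4+2 = 303.
Not divisible by any: 509 - 303.

Final answer: 206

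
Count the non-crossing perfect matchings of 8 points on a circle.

This is counted by the nth Catalan number C_n. Here n = 8/2 = 4.
Using C_0 = 1 and C_(k+1) = C_k x 2(2k+1)/(k+2), build up term by term: C_1=1, C_2=2, C_3=5, C_4=14.

Final answer: C_{4} = 14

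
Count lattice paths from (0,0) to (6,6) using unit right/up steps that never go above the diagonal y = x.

Total monotonic paths to (6,6): C(12,6) = 924.
By the reflection principle, paths that go above the diagonal number C(12,7) = 792.
Valid Dyck paths: 924 - 792.
(Equivalently, C_{6} = C(12,6)/7 = 924/7.)

Final answer: C_{6} = 132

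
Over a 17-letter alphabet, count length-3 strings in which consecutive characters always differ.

First character: 17 choices. Each subsequent: 16 choices (must differ from the previous one).
Total: 17 x 16^2.

Final answer: 17 x 16^{2} = 4352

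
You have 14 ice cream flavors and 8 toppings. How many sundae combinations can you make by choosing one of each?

By the multiplication principle: 14 x 8.

Final answer: 112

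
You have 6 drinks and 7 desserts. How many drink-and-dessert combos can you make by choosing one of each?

By the multiplication principle: 6 x 7.

Final answer: 42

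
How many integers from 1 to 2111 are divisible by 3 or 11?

Multiples of 3: 703. Multiples of 11: 191. Of both (lcm=33): 63.
By inclusion-exclusion: 703 + 191 - 63.

Final answer: 831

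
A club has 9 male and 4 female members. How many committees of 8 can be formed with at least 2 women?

Sum over valid woman counts:
C(4,2)C(9,6) = 504
C(4,3)C(9,5) = 504
C(4,4)C(9,4) = 126
Total: 504 + 504 + 126.

Final answer: 1134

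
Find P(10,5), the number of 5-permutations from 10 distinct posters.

P(10,5) = 10!/(10-5)! = 10!/5!.

Final answer: P(10,5) = 30240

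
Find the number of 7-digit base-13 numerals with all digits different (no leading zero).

First digit: 12 (nonzero). Second: 12 (not first). Third: 11, etc.
Total: 12 x 12 x 11 x 10 x 9 x 8 x 7.

Final answer: 7983360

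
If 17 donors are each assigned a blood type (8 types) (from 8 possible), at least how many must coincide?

There are 8 possible values for blood type (8 types). With 17 donors and 8 categories, by pigeonhole: ceiling(17/8).

Final answer: 3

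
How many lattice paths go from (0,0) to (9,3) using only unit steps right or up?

Each path has 9 right steps and 3 up steps in some order (12 steps total).
Choose which 3 of the 12 steps are up: C(12,3).

Final answer: C(12,3) = 220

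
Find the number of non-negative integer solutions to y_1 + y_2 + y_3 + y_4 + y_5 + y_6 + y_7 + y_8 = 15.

Stars and bars with 15 stars and 7 bars:
C(15+8-1, 8-1) = C(22,7).

Final answer: C(22,7) = 170544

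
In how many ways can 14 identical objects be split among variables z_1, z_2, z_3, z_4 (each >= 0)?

Stars and bars with 14 stars and 3 bars:
C(14+4-1, 4-1) = C(17,3).

Final answer: C(17,3) = 680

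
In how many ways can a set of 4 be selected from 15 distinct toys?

C(15,4) = 15!/(4! x 11!).

Final answer: \binom{15}{4} = 1365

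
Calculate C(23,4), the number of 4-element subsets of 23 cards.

C(23,4) = 23!/(4! x (23-4)!).

Final answer: C(23,4) = 8855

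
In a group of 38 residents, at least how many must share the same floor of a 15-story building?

There are 15 possible values for floor of a 15-story building. With 38 residents and 15 categories, by pigeonhole: ceiling(38/15).

Final answer: 3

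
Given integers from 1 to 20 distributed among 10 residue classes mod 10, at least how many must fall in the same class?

By pigeonhole with 20 objects and 10 categories: ceiling(20/10).

Final answer: 2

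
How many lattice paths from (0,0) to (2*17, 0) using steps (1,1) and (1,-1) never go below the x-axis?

Total monotonic paths to (17,17): C(34,17) = 2333606220.
By the reflection principle, paths that go above the diagonal number C(34,18) = 2203961430.
Valid Dyck paths: 2333606220 - 2203961430.
(This is the Catalan number C_{17}.)

Final answer: C_{17} = 129644790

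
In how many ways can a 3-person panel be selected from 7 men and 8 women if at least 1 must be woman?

Sum over valid woman counts:
C(8,1)C(7,2) = 168
C(8,2)C(7,1) = 196
C(8,3)C(7,0) = 56
Total: 168 + 196 + 56.

Final answer: 420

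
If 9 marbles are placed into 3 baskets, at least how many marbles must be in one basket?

By the pigeonhole principle: ceiling(9/3).

Final answer: 3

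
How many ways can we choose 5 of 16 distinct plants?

C(16,5) = 16!/(5! x (16-5)!).

Final answer: C(16,5) = 4368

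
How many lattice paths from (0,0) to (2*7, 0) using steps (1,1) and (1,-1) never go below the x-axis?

Total monotonic paths to (7,7): C(14,7) = 3432.
A path is bad iff it touches y = x + 1; reflecting its initial segment maps bad paths bijectively onto all paths to (6,8), of which there are C(14,8) = 3003.
Valid Dyck paths: 3432 - 3003.
(These counts are the Catalan numbers.)

Final answer: C_{7} = 429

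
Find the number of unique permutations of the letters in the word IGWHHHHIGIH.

Letters (G:2, H:5, I:3, W:1). Total letters: 11.
Permutations = 11!/(5! x 3! x 2!).

Final answer: 27720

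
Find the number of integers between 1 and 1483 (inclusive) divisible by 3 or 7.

Multiples of 3: 494. Multiples of 7: 211. Of both (lcm=21): 70.
By inclusion-exclusion: 494 + 211 - 70.

Final answer: 635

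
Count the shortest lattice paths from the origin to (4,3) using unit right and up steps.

Each path has 4 right steps and 3 up steps in some order (7 steps total).
Choose which 3 of the 7 steps are up: C(7,3).

Final answer: C(7,3) = 35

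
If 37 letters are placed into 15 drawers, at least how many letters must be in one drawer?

By the pigeonhole principle: ceiling(37/15).

Final answer: 3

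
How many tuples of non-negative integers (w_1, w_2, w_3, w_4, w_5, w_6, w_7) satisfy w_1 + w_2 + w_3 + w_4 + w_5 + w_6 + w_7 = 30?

Stars and bars with 30 stars and 6 bars:
C(30+7-1, 7-1) = C(36,6).

Final answer: C(36,6) = 1947792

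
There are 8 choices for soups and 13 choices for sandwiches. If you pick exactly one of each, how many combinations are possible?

By the multiplication principle: 8 x 13.

Final answer: 104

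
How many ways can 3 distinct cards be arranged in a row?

The number of ways to arrange 3 distinct objects is 3!.

Final answer: 3! = 6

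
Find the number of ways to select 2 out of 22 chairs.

C(22,2) = 22!/(2! x (22-2)!).

Final answer: C(22,2) = 231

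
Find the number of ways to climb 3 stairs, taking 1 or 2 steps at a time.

Let f(n) count the ways. The last step is size 1 or 2, so f(n) = f(n-1) + f(n-2) with f(1)=1, f(2)=2.
Iterating the recurrence: f(1)=1, f(2)=2, f(3)=3.

Final answer: 3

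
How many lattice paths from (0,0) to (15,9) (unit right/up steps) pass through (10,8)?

Paths (0,0)->(10,8): C(18,8) = 43758.
Paths (10,8)->(15,9): C(6,1) = 6.
By multiplication principle: 43758 x 6.

Final answer: 262548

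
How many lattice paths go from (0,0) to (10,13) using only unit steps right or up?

Each path has 10 right steps and 13 up steps in some order (23 steps total).
Choose which 13 of the 23 steps are up: C(23,13).

Final answer: C(23,13) = 1144066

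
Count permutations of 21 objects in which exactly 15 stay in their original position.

Choose which 15 elements are fixed: C(21,15) = 54264.
Derange the remaining 6 using D(j) = (j-1)(D(j-1) + D(j-2)), D(0)=1, D(1)=0: D(2)=1, D(3)=2, D(4)=9, D(5)=44, D(6)=265.
Total: 54264 x 265.

Final answer: C(21,15) D(6) = 14379960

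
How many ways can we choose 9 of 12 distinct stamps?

C(12,9) = 12!/(9! x 3!).

Final answer: \binom{12}{9} = 220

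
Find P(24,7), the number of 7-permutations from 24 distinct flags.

P(24,7) = 24!/(24-7)! = 24!/17!.

Final answer: P(24,7) = 1744364160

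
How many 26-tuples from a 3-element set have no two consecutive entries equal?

First character: 3 choices. Each subsequent: 2 choices (must differ from the previous one).
Total: 3 x 2^25.

Final answer: 3 x 2^{25} = 100663296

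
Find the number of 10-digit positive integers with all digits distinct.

First digit: 9 (not 0). Second: 9 (not first). Third: 8, etc.
Total: 9 x 9 x 8 x 7 x 6 x 5 x 4 x 3 x 2 x 1.

Final answer: 3265920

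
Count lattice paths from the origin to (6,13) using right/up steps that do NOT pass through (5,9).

Total paths to (6,13): C(19,13) = 27132.
Paths through (5,9): C(14,9) x C(5,4) = 10010.
Avoiding (5,9): 27132 - 10010.

Final answer: 17122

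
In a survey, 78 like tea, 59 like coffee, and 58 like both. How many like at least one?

|A union B| = |A| + |B| - |A intersect B| = 78 + 59 - 58.

Final answer: 79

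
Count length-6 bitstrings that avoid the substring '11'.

Let a(n) count valid strings. If the last bit is 0 the prefix is any valid string of length n-1; if it is 1 the string must end in 01 with a valid prefix of length n-2. So a(n) = a(n-1) + a(n-2), a(1)=2, a(2)=3.
Computing successive values: a(1)=2, a(2)=3, a(3)=5, a(4)=8, a(5)=13, a(6)=21.

Final answer: 21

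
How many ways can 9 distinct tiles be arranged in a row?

The number of ways to arrange 9 distinct objects is 9!.

Final answer: 9! = 362880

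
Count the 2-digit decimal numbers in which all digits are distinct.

First digit: 9 (not 0). Second: 9 (not first). Third: 8, etc.
Total: 9 x 9.

Final answer: 81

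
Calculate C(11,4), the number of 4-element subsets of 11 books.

C(11,4) = 11!/(4! x (11-4)!).

Final answer: C(11,4) = 330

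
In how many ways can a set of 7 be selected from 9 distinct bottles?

C(9,7) = 9!/(7! x (9-7)!).

Final answer: C(9,7) = 36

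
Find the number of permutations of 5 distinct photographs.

The number of ways to arrange 5 distinct objects is 5!.

Final answer: 5! = 120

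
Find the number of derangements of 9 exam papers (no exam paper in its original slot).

D(n) = (n-1)(D(n-1) + D(n-2)), D(0)=1, D(1)=0.
D(2) = 1 x (0 + 1) = 1
D(3) = 2 x (1 + 0) = 2
D(4) = 3 x (2 + 1) = 9
D(5) = 4 x (9 + 2) = 44
D(6) = 5 x (44 + 9) = 265
D(7) = 6 x (265 + 44) = 1854
D(8) = 7 x (1854 + 265) = 14833
D(9) = 8 x (D(8) + D(7)) = 8 x (14833 + 1854)

Final answer: D(9) = 133496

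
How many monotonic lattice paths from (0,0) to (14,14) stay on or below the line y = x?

Total monotonic paths to (14,14): C(28,14) = 40116600.
Paths that cross above y=x (reflection bijection): C(28,15) = 37442160.
Valid Dyck paths: 40116600 - 37442160.
(Equivalently, C_{14} = C(28,14)/15 = 40116600/15.)

Final answer: C_{14} = 2674440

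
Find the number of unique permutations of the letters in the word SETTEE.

Letters (E:3, S:1, T:2). Total letters: 6.
Permutations = 6!/(3! x 2!).

Final answer: 60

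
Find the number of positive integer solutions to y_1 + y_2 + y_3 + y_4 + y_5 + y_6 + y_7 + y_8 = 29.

Substitute y'_i = y_i - 1 (so y'_i >= 0). Then sum y'_i = 29 - 8 = 21.
Stars and bars: C(21+8-1, 8-1) = C(28,7).

Final answer: C(28,7) = 1184040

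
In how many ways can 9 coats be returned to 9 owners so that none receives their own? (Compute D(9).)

D(n) = (n-1)(D(n-1) + D(n-2)), D(0)=1, D(1)=0.
D(2) = 1 x (0 + 1) = 1
D(3) = 2 x (1 + 0) = 2
D(4) = 3 x (2 + 1) = 9
D(5) = 4 x (9 + 2) = 44
D(6) = 5 x (44 + 9) = 265
D(7) = 6 x (265 + 44) = 1854
D(8) = 7 x (1854 + 265) = 14833
D(9) = 8 x (D(8) + D(7)) = 8 x (14833 + 1854)

Final answer: D(9) = 133496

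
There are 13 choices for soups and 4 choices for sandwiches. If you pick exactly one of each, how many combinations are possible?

By the multiplication principle: 13 x 4.

Final answer: 52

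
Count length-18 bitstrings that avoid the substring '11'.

Let a(n) count valid strings. If the last bit is 0 the prefix is any valid string of length n-1; if it is 1 the string must end in 01 with a valid prefix of length n-2. So a(n) = a(n-1) + a(n-2), a(1)=2, a(2)=3.
Iterating the recurrence: a(1)=2, a(2)=3, a(3)=5, a(4)=8, a(5)=13, a(6)=21, a(7)=34, a(8)=55, a(9)=89, a(10)=144, a(11)=233, a(12)=377, a(13)=610, a(14)=987, a(15)=1597, a(16)=2584, a(17)=4181, a(18)=6765.

Final answer: 6765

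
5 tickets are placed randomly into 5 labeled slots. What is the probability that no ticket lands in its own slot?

Use the recurrence D(n) = (n-1)(D(n-1) + D(n-2)) with D(0)=1, D(1)=0.
Building up: D(2)=1, D(3)=2, D(4)=9, D(5)=44.
Total arrangements: 5! = 120.
Probability = D(5)/5! = 11/30.

Final answer: D(5)/5! = 44/120 = 0.366667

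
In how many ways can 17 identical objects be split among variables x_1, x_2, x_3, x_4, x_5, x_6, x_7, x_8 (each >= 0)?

Stars and bars with 17 stars and 7 bars:
C(17+8-1, 8-1) = C(24,7).

Final answer: C(24,7) = 346104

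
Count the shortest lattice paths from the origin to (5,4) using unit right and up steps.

Each path has 5 right steps and 4 up steps in some order (9 steps total).
Choose which 4 of the 9 steps are up: C(9,4).

Final answer: C(9,4) = 126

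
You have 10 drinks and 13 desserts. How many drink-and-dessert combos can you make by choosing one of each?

By the multiplication principle: 10 x 13.

Final answer: 130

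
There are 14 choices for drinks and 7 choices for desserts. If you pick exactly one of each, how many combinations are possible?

By the multiplication principle: 14 x 7.

Final answer: 98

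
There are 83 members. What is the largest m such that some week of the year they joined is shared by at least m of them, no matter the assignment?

There are 52 possible values for week of the year they joined. With 83 members and 52 categories, by pigeonhole: ceiling(83/52).

Final answer: 2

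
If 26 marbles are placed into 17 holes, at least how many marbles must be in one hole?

By the pigeonhole principle: ceiling(26/17).

Final answer: 2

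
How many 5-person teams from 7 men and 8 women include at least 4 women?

Sum over valid woman counts:
C(8,4)C(7,1) = 490
C(8,5)C(7,0) = 56
Total: 490 + 56.

Final answer: 546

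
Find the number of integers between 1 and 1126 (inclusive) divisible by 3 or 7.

Multiples of 3: 375. Multiples of 7: 160. Of both (lcm=21): 53.
By inclusion-exclusion: 375 + 160 - 53.

Final answer: 482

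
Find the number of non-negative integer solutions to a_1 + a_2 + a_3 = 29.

Stars and bars with 29 stars and 2 bars:
C(29+3-1, 3-1) = C(31,2).

Final answer: C(31,2) = 465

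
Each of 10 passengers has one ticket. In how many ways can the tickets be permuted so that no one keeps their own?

D(n) = (n-1)(D(n-1) + D(n-2)), D(0)=1, D(1)=0.
D(2) = 1 x (0 + 1) = 1
D(3) = 2 x (1 + 0) = 2
D(4) = 3 x (2 + 1) = 9
D(5) = 4 x (9 + 2) = 44
D(6) = 5 x (44 + 9) = 265
D(7) = 6 x (265 + 44) = 1854
D(8) = 7 x (1854 + 265) = 14833
D(9) = 8 x (14833 + 1854) = 133496
D(10) = 9 x (D(9) + D(8)) = 9 x (133496 + 14833)

Final answer: D(10) = 1334961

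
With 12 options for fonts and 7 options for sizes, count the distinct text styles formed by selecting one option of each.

By the multiplication principle: 12 x 7.

Final answer: 84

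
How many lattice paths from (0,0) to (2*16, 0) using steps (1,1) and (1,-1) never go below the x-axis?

Total monotonic paths to (16,16): C(32,16) = 601080390.
By the reflection principle, paths that go above the diagonal number C(32,17) = 565722720.
Valid Dyck paths: 601080390 - 565722720.
(This is the Catalan number C_{16}.)

Final answer: C_{16} = 35357670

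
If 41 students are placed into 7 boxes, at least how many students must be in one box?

By the pigeonhole principle: ceiling(41/7).

Final answer: 6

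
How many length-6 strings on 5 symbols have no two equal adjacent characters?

Let g(n) count such strings. g(1) = 5, and each valid string of length n-1 extends in 4 ways (any symbol but the last), so g(n) = 4 g(n-1).
Total: g(6) = 5 x 4^5.

Final answer: 5 x 4^{5} = 5120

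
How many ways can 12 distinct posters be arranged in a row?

The number of ways to arrange 12 distinct objects is 12!.

Final answer: 12! = 479001600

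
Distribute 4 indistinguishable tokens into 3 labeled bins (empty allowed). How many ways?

Stars and bars: C(n+k-1, k-1) = C(6,2).

Final answer: C(6,2) = 15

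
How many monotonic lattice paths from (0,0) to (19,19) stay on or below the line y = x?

Total monotonic paths to (19,19): C(38,19) = 35345263800.
A path is bad iff it touches y = x + 1; reflecting its initial segment maps bad paths bijectively onto all paths to (18,20), of which there are C(38,20) = 33578000610.
Valid Dyck paths: 35345263800 - 33578000610.
(This is the Catalan number C_{19}.)

Final answer: C_{19} = 1767263190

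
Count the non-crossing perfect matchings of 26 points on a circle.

This is a standard Catalan-number count: the answer is C_n. Here n = 26/2 = 13.
C_n = C(2n,n)/(n+1), so C_{13} = C(26,13)/14 = 10400600/14.

Final answer: C_{13} = 742900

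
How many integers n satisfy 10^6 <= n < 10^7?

First digit: 9 choices (1-9). Each of the remaining 6 digits: 10 choices.
Total: 9 x 10^6.

Final answer: 9000000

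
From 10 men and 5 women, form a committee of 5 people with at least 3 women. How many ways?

Sum over valid woman counts:
C(5,3)C(10,2) = 450
C(5,4)C(10,1) = 50
C(5,5)C(10,0) = 1
Total: 450 + 50 + 1.

Final answer: 501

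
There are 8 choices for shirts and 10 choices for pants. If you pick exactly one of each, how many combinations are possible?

By the multiplication principle: 8 x 10.

Final answer: 80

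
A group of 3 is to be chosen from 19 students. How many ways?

C(19,3) = 19!/(3! x 16!).

Final answer: \binom{19}{3} = 969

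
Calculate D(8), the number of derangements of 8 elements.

Use the recurrence D(n) = (n-1)(D(n-1) + D(n-2)) with D(0)=1, D(1)=0.
Building up: D(2)=1, D(3)=2, D(4)=9, D(5)=44, D(6)=265, D(7)=1854.
D(8) = 7 x (D(7) + D(6)) = 7 x (1854 + 265).

Final answer: D(8) = 14833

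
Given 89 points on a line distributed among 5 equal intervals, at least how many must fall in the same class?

By pigeonhole with 89 objects and 5 categories: ceiling(89/5).

Final answer: 18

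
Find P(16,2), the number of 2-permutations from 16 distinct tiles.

P(16,2) = 16!/(16-2)! = 16!/14!.

Final answer: P(16,2) = 240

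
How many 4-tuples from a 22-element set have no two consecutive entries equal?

Let g(n) count such strings. g(1) = 22, and each valid string of length n-1 extends in 21 ways (any symbol but the last), so g(n) = 21 g(n-1).
Total: g(4) = 22 x 21^3.

Final answer: 22 x 21^{3} = 203742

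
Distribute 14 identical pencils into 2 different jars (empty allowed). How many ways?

Stars and bars: C(n+k-1, k-1) = C(15,1).

Final answer: C(15,1) = 15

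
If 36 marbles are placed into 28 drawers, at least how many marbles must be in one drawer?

By the pigeonhole principle: ceiling(36/28).

Final answer: 2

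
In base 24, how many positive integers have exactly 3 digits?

Leading digit: 23 options (nonzero). Other 2 digit(s): 24 options each.
Total: 23 x 24^2.

Final answer: 13248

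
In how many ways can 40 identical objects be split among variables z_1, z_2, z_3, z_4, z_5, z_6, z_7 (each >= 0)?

Stars and bars with 40 stars and 6 bars:
C(40+7-1, 7-1) = C(46,6).

Final answer: C(46,6) = 9366819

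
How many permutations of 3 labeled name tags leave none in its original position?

D(n) = (n-1)(D(n-1) + D(n-2)), D(0)=1, D(1)=0.
D(2) = 1 x (0 + 1) = 1
D(3) = 2 x (D(2) + D(1)) = 2 x (1 + 0)

Final answer: D(3) = 2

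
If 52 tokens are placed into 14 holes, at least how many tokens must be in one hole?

By the pigeonhole principle: ceiling(52/14).

Final answer: 4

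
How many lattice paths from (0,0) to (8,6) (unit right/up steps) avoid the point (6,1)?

Total paths to (8,6): C(14,6) = 3003.
Paths through (6,1): C(7,1) x C(7,5) = 147.
Avoiding (6,1): 3003 - 147.

Final answer: 2856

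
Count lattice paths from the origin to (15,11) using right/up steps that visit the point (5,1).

Paths (0,0)->(5,1): C(6,1) = 6.
Paths (5,1)->(15,11): C(20,10) = 184756.
By multiplication principle: 6 x 184756.

Final answer: 1108536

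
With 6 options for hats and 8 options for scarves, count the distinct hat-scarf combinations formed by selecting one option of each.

By the multiplication principle: 6 x 8.

Final answer: 48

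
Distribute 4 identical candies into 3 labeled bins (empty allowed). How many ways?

Stars and bars: C(n+k-1, k-1) = C(6,2).

Final answer: C(6,2) = 15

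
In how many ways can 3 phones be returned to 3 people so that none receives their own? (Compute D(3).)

D(n) = (n-1)(D(n-1) + D(n-2)), D(0)=1, D(1)=0.
D(2) = 1 x (0 + 1) = 1
D(3) = 2 x (D(2) + D(1)) = 2 x (1 + 0)

Final answer: D(3) = 2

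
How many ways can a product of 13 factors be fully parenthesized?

This is a standard Catalan-number count: the answer is C_n. Here n = 13 - 1 = 12.
C_n = (2n)!/(n!(n+1)!), so C_{12} = 24!/(12! x 13!) = C(24,12)/13 = 2704156/13.

Final answer: C_{12} = 208012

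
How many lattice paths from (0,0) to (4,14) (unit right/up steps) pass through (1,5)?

Paths (0,0)->(1,5): C(6,5) = 6.
Paths (1,5)->(4,14): C(12,9) = 220.
By multiplication principle: 6 x 220.

Final answer: 1320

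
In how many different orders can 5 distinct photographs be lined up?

The number of ways to arrange 5 distinct objects is 5!.

Final answer: 5! = 120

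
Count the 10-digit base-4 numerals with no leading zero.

Leading digit: 3 options (nonzero). Other 9 digit(s): 4 options each.
Total: 3 x 4^9.

Final answer: 786432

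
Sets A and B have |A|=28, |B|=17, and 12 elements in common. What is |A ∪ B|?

|A union B| = |A| + |B| - |A intersect B| = 28 + 17 - 12.

Final answer: 33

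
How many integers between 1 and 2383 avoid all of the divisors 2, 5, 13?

|div by 2|=1191, |div by 5|=476, |div by 13|=183.
|div by 2&5|=238, |div by 2&13|=91, |div by 5&13|=36, |div by all|=18.
By inclusion-exclusion, divisible by at least one: 1191+476+183-238-91-36+18 = 1503.
Not divisible by any: 2383 - 1503.

Final answer: 880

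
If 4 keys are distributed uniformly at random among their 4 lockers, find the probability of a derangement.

D(n) = (n-1)(D(n-1) + D(n-2)), D(0)=1, D(1)=0.
Building up: D(2)=1, D(3)=2, D(4)=9.
Total arrangements: 4! = 24.
Probability = D(4)/4! = 3/8.

Final answer: D(4)/4! = 9/24 = 0.375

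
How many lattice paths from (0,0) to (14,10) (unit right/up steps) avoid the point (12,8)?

Total paths to (14,10): C(24,10) = 1961256.
Paths through (12,8): C(20,8) x C(4,2) = 755820.
Avoiding (12,8): 1961256 - 755820.

Final answer: 1205436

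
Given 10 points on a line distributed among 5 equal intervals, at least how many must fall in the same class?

By pigeonhole with 10 objects and 5 categories: ceiling(10/5).

Final answer: 2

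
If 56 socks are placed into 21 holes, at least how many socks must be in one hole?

By the pigeonhole principle: ceiling(56/21).

Final answer: 3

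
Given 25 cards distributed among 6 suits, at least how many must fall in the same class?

By pigeonhole with 25 objects and 6 categories: ceiling(25/6).

Final answer: 5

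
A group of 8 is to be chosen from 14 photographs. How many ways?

C(14,8) = 14!/(8! x (14-8)!).

Final answer: C(14,8) = 3003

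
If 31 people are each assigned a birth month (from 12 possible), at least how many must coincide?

There are 12 possible values for birth month. With 31 people and 12 categories, by pigeonhole: ceiling(31/12).

Final answer: 3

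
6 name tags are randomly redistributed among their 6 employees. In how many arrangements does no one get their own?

Use the recurrence D(n) = (n-1)(D(n-1) + D(n-2)) with D(0)=1, D(1)=0.
D(2) = 1 x (0 + 1) = 1
D(3) = 2 x (1 + 0) = 2
D(4) = 3 x (2 + 1) = 9
D(5) = 4 x (9 + 2) = 44
D(6) = 5 x (D(5) + D(4)) = 5 x (44 + 9)

Final answer: D(6) = 265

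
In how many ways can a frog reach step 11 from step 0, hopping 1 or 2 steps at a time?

Let f(n) be the number of climbs. Removing the last move (1 or 2 steps) gives f(n) = f(n-1) + f(n-2); base cases f(1)=1, f(2)=2.
Iterating the recurrence: f(1)=1, f(2)=2, f(3)=3, f(4)=5, f(5)=8, f(6)=13, f(7)=21, f(8)=34, f(9)=55, f(10)=89, f(11)=144.

Final answer: 144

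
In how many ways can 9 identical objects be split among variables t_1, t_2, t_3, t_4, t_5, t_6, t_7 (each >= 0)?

Stars and bars with 9 stars and 6 bars:
C(9+7-1, 7-1) = C(15,6).

Final answer: C(15,6) = 5005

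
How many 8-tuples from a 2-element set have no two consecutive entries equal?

First character: 2 choices. Each subsequent: 1 choices (must differ from the previous one).
Total: 2 x 1^7.

Final answer: 2 x 1^{7} = 2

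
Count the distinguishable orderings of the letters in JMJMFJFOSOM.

Letters (F:2, J:3, M:3, O:2, S:1). Total letters: 11.
Permutations = 11!/(3! x 3! x 2! x 2!).

Final answer: 277200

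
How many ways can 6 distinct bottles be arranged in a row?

The number of ways to arrange 6 distinct objects is 6!.

Final answer: 6! = 720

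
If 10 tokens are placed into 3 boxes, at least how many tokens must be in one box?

By the pigeonhole principle: ceiling(10/3).

Final answer: 4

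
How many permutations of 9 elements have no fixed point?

Use the recurrence D(n) = (n-1)(D(n-1) + D(n-2)) with D(0)=1, D(1)=0.
D(2) = 1 x (0 + 1) = 1
D(3) = 2 x (1 + 0) = 2
D(4) = 3 x (2 + 1) = 9
D(5) = 4 x (9 + 2) = 44
D(6) = 5 x (44 + 9) = 265
D(7) = 6 x (265 + 44) = 1854
D(8) = 7 x (1854 + 265) = 14833
D(9) = 8 x (D(8) + D(7)) = 8 x (14833 + 1854)

Final answer: D(9) = 133496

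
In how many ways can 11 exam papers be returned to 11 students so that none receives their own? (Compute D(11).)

D(n) = (n-1)(D(n-1) + D(n-2)), D(0)=1, D(1)=0.
D(2) = 1 x (0 + 1) = 1
D(3) = 2 x (1 + 0) = 2
D(4) = 3 x (2 + 1) = 9
D(5) = 4 x (9 + 2) = 44
D(6) = 5 x (44 + 9) = 265
D(7) = 6 x (265 + 44) = 1854
D(8) = 7 x (1854 + 265) = 14833
D(9) = 8 x (14833 + 1854) = 133496
D(10) = 9 x (133496 + 14833) = 1334961
D(11) = 10 x (D(10) + D(9)) = 10 x (1334961 + 133496)

Final answer: D(11) = 14684570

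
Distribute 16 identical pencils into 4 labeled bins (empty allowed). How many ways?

Stars and bars: C(n+k-1, k-1) = C(19,3).

Final answer: C(19,3) = 969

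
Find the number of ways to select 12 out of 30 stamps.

C(30,12) = 30!/(12! x 18!).

Final answer: \binom{30}{12} = 86493225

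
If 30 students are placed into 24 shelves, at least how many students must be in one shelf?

By the pigeonhole principle: ceiling(30/24).

Final answer: 2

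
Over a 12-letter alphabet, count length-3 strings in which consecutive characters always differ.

Let g(n) count such strings. g(1) = 12, and each valid string of length n-1 extends in 11 ways (any symbol but the last), so g(n) = 11 g(n-1).
Total: g(3) = 12 x 11^2.

Final answer: 12 x 11^{2} = 1452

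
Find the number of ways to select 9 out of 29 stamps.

C(29,9) = 29!/(9! x 20!).

Final answer: \binom{29}{9} = 10015005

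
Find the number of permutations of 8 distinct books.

The number of ways to arrange 8 distinct objects is 8!.

Final answer: 8! = 40320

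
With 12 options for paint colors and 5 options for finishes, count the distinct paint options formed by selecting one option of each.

By the multiplication principle: 12 x 5.

Final answer: 60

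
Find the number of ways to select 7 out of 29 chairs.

C(29,7) = 29!/(7! x 22!).

Final answer: \binom{29}{7} = 1560780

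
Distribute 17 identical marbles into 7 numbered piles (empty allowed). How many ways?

Stars and bars: C(n+k-1, k-1) = C(23,6).

Final answer: C(23,6) = 100947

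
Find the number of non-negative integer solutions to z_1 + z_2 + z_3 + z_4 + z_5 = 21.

Stars and bars with 21 stars and 4 bars:
C(21+5-1, 5-1) = C(25,4).

Final answer: C(25,4) = 12650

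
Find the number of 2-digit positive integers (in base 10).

The leading digit cannot be 0 (9 options); the other 1 digit can be anything (10 options each).
Total: 9 x 10^1.

Final answer: 90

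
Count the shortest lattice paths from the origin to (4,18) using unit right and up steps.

Each path has 4 right steps and 18 up steps in some order (22 steps total).
Choose which 18 of the 22 steps are up: C(22,18).

Final answer: C(22,18) = 7315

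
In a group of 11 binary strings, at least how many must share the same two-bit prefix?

There are 4 possible values for two-bit prefix. With 11 binary strings and 4 categories, by pigeonhole: ceiling(11/4).

Final answer: 3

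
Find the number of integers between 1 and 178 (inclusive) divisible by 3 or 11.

Multiples of 3: 59. Multiples of 11: 16. Of both (lcm=33): 5.
By inclusion-exclusion: 59 + 16 - 5.

Final answer: 70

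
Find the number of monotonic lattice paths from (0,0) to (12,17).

Each path has 12 right steps and 17 up steps in some order (29 steps total).
Choose which 17 of the 29 steps are up: C(29,17).

Final answer: C(29,17) = 51895935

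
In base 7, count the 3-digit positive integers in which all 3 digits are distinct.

First digit: 6 (nonzero). Second: 6 (not first). Third: 5, etc.
Total: 6 x 6 x 5.

Final answer: 180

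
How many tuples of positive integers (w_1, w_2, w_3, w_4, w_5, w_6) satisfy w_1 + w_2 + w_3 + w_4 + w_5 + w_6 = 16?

Substitute w'_i = w_i - 1 (so w'_i >= 0). Then sum w'_i = 16 - 6 = 10.
Stars and bars: C(10+6-1, 6-1) = C(15,5).

Final answer: C(15,5) = 3003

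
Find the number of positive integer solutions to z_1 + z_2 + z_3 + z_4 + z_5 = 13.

Substitute z'_i = z_i - 1 (so z'_i >= 0). Then sum z'_i = 13 - 5 = 8.
Stars and bars: C(8+5-1, 5-1) = C(12,4).

Final answer: C(12,4) = 495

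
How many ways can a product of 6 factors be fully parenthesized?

This is a standard Catalan-number count: the answer is C_n. Here n = 6 - 1 = 5.
C_n = C(2n,n) - C(2n,n+1), so C_{5} = C(10,5) - C(10,6) = 252 - 210.

Final answer: C_{5} = 42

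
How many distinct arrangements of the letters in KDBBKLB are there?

Letters (B:3, D:1, K:2, L:1). Total letters: 7.
Permutations = 7!/(3! x 2!).

Final answer: 420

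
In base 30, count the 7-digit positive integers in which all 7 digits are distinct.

First digit: 29 (nonzero). Second: 29 (not first). Third: 28, etc.
Total: 29 x 29 x 28 x 27 x 26 x 25 x 24.

Final answer: 9918417600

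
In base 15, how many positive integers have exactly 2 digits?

These are the integers in [15^1, 15^2), so the count is 15^2 - 15^1 = 14 x 15^1.

Final answer: 210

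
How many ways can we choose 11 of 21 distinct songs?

C(21,11) = 21!/(11! x 10!).

Final answer: \binom{21}{11} = 352716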